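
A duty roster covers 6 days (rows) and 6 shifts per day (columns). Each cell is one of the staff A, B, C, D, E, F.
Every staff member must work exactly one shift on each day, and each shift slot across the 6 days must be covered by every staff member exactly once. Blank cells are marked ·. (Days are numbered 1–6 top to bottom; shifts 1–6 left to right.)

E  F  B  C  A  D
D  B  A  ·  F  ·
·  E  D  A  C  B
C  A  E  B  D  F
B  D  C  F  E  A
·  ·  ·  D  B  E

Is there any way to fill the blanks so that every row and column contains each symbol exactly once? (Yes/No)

No day or shift among the givens repeats a symbol, and propagating forced cells runs into no contradiction.
One valid completion exists (for instance, E F B C A D / D B A E F C / F E D A C B / C A E B D F / B D C F E A / A C F D B E).

Yes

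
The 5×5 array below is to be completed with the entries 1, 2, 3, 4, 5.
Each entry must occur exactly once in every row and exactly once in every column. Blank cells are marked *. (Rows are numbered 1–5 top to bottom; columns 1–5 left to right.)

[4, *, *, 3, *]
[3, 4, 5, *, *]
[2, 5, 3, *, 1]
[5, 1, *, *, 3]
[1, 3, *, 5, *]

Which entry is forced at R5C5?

Row 1, column 2: row 1 has {3, 4} and column 2 has {1, 3, 4, 5}, leaving only 2.
Row 1, column 3: row 1 has {2, 3, 4} and column 3 has {3, 5}, leaving only 1.
Row 1, column 5: row 1 has {1, 2, 3, 4} and column 5 has {1, 3}, leaving only 5.
Row 2, column 5: row 2 has {3, 4, 5} and column 5 has {1, 3, 5}, leaving only 2.
Row 5 already has {1, 3, 5} and column 5 already has {1, 2, 3, 5}, so row 5, column 5 must be 4.

4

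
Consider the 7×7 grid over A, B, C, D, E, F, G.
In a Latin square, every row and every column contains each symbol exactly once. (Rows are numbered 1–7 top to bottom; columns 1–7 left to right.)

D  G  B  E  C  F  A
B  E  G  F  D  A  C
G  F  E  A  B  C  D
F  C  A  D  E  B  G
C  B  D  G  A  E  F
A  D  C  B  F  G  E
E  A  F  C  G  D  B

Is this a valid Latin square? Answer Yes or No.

Each row is a permutation of the 7 symbols, and so is each column.

Yes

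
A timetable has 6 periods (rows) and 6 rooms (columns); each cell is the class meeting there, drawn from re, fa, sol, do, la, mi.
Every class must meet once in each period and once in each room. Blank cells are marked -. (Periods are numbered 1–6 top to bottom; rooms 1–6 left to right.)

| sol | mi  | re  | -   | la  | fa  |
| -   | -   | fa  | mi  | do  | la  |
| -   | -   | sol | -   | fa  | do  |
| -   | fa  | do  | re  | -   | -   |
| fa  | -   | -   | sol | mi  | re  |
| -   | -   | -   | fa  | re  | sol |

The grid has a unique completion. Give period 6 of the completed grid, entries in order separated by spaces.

do la mi fa re sol

Period 1, room 4: period 1 has {re, fa, sol, la, mi} and room 4 has {re, fa, sol, mi}, leaving only do.
Period 2, room 1: period 2 has {fa, do, la, mi} and room 1 has {fa, sol}, leaving only re.
Period 2, room 2: period 2 has {re, fa, do, la, mi} and room 2 has {fa, mi}, leaving only sol.
Period 3, room 4: period 3 has {fa, sol, do} and room 4 has {re, fa, sol, do, mi}, leaving only la.
Period 3, room 1: period 3 has {fa, sol, do, la} and room 1 has {re, fa, sol}, leaving only mi.
Period 3, room 2: period 3 has {fa, sol, do, la, mi} and room 2 has {fa, sol, mi}, leaving only re.
Period 4, room 1: period 4 has {re, fa, do} and room 1 has {re, fa, sol, mi}, leaving only la.
Period 6, room 1: period 6 has {re, fa, sol} and room 1 has {re, fa, sol, la, mi}, leaving only do.
Period 6, room 2: period 6 has {re, fa, sol, do} and room 2 has {re, fa, sol, mi}, leaving only la.
Period 6, room 3: period 6 has {re, fa, sol, do, la} and room 3 has {re, fa, sol, do}, leaving only mi.
So period 6 reads: do la mi fa re sol.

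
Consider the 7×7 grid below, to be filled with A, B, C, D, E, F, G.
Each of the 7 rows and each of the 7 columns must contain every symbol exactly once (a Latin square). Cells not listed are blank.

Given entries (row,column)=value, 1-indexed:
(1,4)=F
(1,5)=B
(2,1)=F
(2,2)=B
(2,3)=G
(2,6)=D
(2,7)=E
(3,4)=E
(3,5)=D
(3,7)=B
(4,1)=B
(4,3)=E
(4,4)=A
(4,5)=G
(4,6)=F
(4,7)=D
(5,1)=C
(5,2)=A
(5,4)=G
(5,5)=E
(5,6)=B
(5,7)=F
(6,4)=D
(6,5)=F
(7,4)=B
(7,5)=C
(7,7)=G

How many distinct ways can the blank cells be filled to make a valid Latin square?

8

Row 1, column 1: eliminating its row and column leaves {A, D, E, G}.
Row 1, column 2: eliminating its row and column leaves {C, D, E, G}.
Row 1, column 3: eliminating its row and column leaves {A, C, D}.
Row 1, column 6: eliminating its row and column leaves {A, C, E, G}.
Row 1, column 7: eliminating its row and column leaves {A, C}.
Row 2, column 4: eliminating its row and column leaves {C}.
Row 2, column 5: eliminating its row and column leaves {A}.
Row 3, column 1: eliminating its row and column leaves {A, G}.
Row 3, column 2: eliminating its row and column leaves {C, F, G}.
Row 3, column 3: eliminating its row and column leaves {A, C, F}.
Row 3, column 6: eliminating its row and column leaves {A, C, G}.
Row 4, column 2: eliminating its row and column leaves {C}.
Row 5, column 3: eliminating its row and column leaves {D}.
Row 6, column 1: eliminating its row and column leaves {A, E, G}.
Row 6, column 2: eliminating its row and column leaves {C, E, G}.
Row 6, column 3: eliminating its row and column leaves {A, B, C}.
Row 6, column 6: eliminating its row and column leaves {A, C, E, G}.
Row 6, column 7: eliminating its row and column leaves {A, C}.
Row 7, column 1: eliminating its row and column leaves {A, D, E}.
Row 7, column 2: eliminating its row and column leaves {D, E, F}.
Row 7, column 3: eliminating its row and column leaves {A, D, F}.
Row 7, column 6: eliminating its row and column leaves {A, E}.
Enumerating the assignments across these blanks that avoid any row or column repeat gives 8 completions.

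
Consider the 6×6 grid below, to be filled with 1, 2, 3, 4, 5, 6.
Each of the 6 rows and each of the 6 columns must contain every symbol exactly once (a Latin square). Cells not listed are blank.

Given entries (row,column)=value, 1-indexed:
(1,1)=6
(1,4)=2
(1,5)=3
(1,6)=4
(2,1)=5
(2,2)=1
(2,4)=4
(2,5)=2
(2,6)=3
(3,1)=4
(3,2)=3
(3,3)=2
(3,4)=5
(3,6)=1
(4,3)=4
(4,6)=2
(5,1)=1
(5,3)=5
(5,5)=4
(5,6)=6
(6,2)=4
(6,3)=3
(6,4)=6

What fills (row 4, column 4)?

1

Row 1, column 2: row 1 has {2, 3, 4, 6} and column 2 has {1, 3, 4}, leaving only 5.
Row 1, column 3: row 1 has {2, 3, 4, 5, 6} and column 3 has {2, 3, 4, 5}, leaving only 1.
Row 2, column 3: row 2 has {1, 2, 3, 4, 5} and column 3 has {1, 2, 3, 4, 5}, leaving only 6.
Row 3, column 5: row 3 has {1, 2, 3, 4, 5} and column 5 has {2, 3, 4}, leaving only 6.
Row 4, column 1: row 4 has {2, 4} and column 1 has {1, 4, 5, 6}, leaving only 3.
Row 4 already has {2, 3, 4} and column 4 already has {2, 4, 5, 6}, so row 4, column 4 must be 1.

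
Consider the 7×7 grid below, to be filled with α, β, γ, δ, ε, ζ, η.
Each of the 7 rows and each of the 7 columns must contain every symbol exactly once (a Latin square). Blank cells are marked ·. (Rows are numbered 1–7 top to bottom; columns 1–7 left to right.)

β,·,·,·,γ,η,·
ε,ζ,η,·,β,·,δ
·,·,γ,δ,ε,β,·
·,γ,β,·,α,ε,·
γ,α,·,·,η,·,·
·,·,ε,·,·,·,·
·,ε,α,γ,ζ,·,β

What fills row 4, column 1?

δ

Row 1, column 2: row 1 has {β, γ, η} and column 2 has {α, γ, ε, ζ}, leaving only δ.
Row 1, column 3: row 1 has {β, γ, δ, η} and column 3 has {α, β, γ, ε, η}, leaving only ζ.
Row 2, column 4: row 2 has {β, δ, ε, ζ, η} and column 4 has {γ, δ}, leaving only α.
Row 1, column 4: row 1 has {β, γ, δ, ζ, η} and column 4 has {α, γ, δ}, leaving only ε.
Row 1, column 7: row 1 has {β, γ, δ, ε, ζ, η} and column 7 has {β, δ}, leaving only α.
Row 2, column 6: row 2 has {α, β, δ, ε, ζ, η} and column 6 has {β, ε, η}, leaving only γ.
Row 3, column 2: row 3 has {β, γ, δ, ε} and column 2 has {α, γ, δ, ε, ζ}, leaving only η.
Row 3, column 7: row 3 has {β, γ, δ, ε, η} and column 7 has {α, β, δ}, leaving only ζ.
Row 3, column 1: row 3 has {β, γ, δ, ε, ζ, η} and column 1 has {β, γ, ε}, leaving only α.
Row 4, column 7: row 4 has {α, β, γ, ε} and column 7 has {α, β, δ, ζ}, leaving only η.
Row 4, column 4: row 4 has {α, β, γ, ε, η} and column 4 has {α, γ, δ, ε}, leaving only ζ.
Row 4 already has {α, β, γ, ε, ζ, η} and column 1 already has {α, β, γ, ε}, so row 4, column 1 must be δ.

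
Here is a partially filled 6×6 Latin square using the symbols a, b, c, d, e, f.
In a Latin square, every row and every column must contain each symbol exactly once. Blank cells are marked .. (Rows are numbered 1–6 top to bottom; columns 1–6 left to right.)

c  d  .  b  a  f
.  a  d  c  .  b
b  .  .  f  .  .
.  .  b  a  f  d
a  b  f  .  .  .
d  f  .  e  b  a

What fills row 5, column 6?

Row 1, column 3: row 1 has {a, b, c, d, f} and column 3 has {b, d, f}, leaving only e.
Row 2, column 5: row 2 has {a, b, c, d} and column 5 has {a, b, f}, leaving only e.
Row 2, column 1: row 2 has {a, b, c, d, e} and column 1 has {a, b, c, d}, leaving only f.
Row 4, column 1: row 4 has {a, b, d, f} and column 1 has {a, b, c, d, f}, leaving only e.
Row 4, column 2: row 4 has {a, b, d, e, f} and column 2 has {a, b, d, f}, leaving only c.
Row 3, column 2: row 3 has {b, f} and column 2 has {a, b, c, d, f}, leaving only e.
Row 3, column 6: row 3 has {b, e, f} and column 6 has {a, b, d, f}, leaving only c.
Row 5 already has {a, b, f} and column 6 already has {a, b, c, d, f}, so row 5, column 6 must be e.

e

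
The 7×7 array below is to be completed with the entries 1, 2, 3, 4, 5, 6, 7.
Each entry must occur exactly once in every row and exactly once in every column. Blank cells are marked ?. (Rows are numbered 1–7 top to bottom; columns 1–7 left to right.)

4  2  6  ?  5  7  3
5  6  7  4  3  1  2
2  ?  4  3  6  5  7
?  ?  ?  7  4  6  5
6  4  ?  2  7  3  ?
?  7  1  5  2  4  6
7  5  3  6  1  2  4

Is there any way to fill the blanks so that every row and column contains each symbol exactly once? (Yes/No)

Yes

No row or column among the givens repeats a symbol, and propagating forced cells runs into no contradiction.
One valid completion exists (for instance, 4 2 6 1 5 7 3 / 5 6 7 4 3 1 2 / 2 1 4 3 6 5 7 / 1 3 2 7 4 6 5 / 6 4 5 2 7 3 1 / 3 7 1 5 2 4 6 / 7 5 3 6 1 2 4).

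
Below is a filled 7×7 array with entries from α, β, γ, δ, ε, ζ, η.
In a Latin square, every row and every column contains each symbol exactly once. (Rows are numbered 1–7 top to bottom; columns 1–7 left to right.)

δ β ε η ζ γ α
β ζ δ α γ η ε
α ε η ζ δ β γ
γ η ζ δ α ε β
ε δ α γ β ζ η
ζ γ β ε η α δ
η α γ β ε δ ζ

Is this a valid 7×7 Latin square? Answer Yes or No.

Each row is a permutation of the 7 symbols, and so is each column.

Yes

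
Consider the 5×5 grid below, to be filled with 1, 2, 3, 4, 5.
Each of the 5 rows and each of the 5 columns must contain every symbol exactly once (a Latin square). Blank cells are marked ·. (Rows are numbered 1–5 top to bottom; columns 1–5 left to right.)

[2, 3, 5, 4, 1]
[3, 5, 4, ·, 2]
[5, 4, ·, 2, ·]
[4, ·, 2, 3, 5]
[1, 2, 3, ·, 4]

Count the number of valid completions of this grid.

Row 2, column 4: eliminating its row and column leaves {1}.
Row 3, column 3: eliminating its row and column leaves {1}.
Row 3, column 5: eliminating its row and column leaves {3}.
Row 4, column 2: eliminating its row and column leaves {1}.
Row 5, column 4: eliminating its row and column leaves {5}.
Only one assignment across all blanks avoids any row or column repeat, giving 1 completion.

1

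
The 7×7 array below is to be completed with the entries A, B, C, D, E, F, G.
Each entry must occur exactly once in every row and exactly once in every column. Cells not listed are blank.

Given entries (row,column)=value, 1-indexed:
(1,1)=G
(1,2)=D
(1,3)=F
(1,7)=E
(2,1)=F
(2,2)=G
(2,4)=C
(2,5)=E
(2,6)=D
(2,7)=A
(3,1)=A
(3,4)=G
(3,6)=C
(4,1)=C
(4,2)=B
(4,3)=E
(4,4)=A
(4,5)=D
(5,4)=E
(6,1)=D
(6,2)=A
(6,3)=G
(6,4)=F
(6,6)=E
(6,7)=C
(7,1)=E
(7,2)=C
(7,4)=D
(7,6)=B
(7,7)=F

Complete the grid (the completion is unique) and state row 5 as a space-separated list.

B F C E A G D

Row 5, column 1: row 5 has {E} and column 1 has {A, C, D, E, F, G}, leaving only B.
Row 5, column 2: row 5 has {B, E} and column 2 has {A, B, C, D, G}, leaving only F.
Row 1, column 4: row 1 has {D, E, F, G} and column 4 has {A, C, D, E, F, G}, leaving only B.
Row 1, column 6: row 1 has {B, D, E, F, G} and column 6 has {B, C, D, E}, leaving only A.
Row 5, column 6: row 5 has {B, E, F} and column 6 has {A, B, C, D, E}, leaving only G.
Row 5, column 7: row 5 has {B, E, F, G} and column 7 has {A, C, E, F}, leaving only D.
Row 1, column 5: row 1 has {A, B, D, E, F, G} and column 5 has {D, E}, leaving only C.
Row 5, column 5: row 5 has {B, D, E, F, G} and column 5 has {C, D, E}, leaving only A.
Row 5, column 3: row 5 has {A, B, D, E, F, G} and column 3 has {E, F, G}, leaving only C.
So row 5 reads: B F C E A G D.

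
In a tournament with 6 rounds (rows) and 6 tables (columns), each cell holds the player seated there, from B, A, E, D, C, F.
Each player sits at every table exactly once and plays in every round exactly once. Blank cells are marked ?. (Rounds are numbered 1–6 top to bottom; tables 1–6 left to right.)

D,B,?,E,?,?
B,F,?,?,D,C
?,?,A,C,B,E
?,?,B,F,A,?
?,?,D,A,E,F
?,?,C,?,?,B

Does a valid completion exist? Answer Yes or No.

Round 2, table 4: round 2 together with table 4 already contain {B, A, E, D, C, F} — every symbol — so nothing can go there. The grid has no valid completion.

No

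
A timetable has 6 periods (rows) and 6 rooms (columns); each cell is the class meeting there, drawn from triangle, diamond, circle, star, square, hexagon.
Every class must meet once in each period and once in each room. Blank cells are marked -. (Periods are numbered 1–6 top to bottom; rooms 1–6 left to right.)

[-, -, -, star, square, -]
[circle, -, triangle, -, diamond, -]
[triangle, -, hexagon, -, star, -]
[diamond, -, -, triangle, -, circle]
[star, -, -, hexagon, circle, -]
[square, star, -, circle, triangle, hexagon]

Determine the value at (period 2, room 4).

square

Period 2 already has {triangle, diamond, circle} and room 4 already has {triangle, circle, star, hexagon}, so period 2, room 4 must be square.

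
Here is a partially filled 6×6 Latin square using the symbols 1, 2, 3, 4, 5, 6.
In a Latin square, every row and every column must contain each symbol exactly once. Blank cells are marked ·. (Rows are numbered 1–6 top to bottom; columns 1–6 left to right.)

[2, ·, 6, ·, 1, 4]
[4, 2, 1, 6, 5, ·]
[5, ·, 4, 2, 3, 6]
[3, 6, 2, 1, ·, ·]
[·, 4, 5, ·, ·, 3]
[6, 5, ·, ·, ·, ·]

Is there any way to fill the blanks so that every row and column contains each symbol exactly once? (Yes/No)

No

Row 2, column 6: row 2 together with column 6 already contain {1, 2, 3, 4, 5, 6} — every symbol — so nothing can go there. The grid has no valid completion.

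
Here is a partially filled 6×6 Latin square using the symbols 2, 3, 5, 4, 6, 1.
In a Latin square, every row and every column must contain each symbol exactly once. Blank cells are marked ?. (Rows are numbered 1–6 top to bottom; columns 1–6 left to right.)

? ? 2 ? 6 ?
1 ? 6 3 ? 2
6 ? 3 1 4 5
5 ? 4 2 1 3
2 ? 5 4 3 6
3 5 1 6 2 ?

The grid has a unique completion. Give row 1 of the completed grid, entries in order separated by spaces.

Row 1, column 1: row 1 has {2, 6} and column 1 has {2, 3, 5, 6, 1}, leaving only 4.
Row 1, column 4: row 1 has {2, 4, 6} and column 4 has {2, 3, 4, 6, 1}, leaving only 5.
Row 1, column 6: row 1 has {2, 5, 4, 6} and column 6 has {2, 3, 5, 6}, leaving only 1.
Row 1, column 2: row 1 has {2, 5, 4, 6, 1} and column 2 has {5}, leaving only 3.
So row 1 reads: 4 3 2 5 6 1.

4 3 2 5 6 1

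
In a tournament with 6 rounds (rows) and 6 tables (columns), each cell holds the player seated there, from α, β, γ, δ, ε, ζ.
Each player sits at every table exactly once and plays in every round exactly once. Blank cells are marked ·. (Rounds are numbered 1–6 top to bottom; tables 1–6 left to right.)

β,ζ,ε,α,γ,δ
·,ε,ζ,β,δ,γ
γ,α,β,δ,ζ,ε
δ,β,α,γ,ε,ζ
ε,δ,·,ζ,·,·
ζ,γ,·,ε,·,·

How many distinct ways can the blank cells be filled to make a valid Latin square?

Round 2, table 1: eliminating its round and table leaves {α}.
Round 5, table 3: eliminating its round and table leaves {γ}.
Round 5, table 5: eliminating its round and table leaves {α, β}.
Round 5, table 6: eliminating its round and table leaves {α, β}.
Round 6, table 3: eliminating its round and table leaves {δ}.
Round 6, table 5: eliminating its round and table leaves {α, β}.
Round 6, table 6: eliminating its round and table leaves {α, β}.
Enumerating the assignments across these blanks that avoid any round or table repeat gives 2 completions.

2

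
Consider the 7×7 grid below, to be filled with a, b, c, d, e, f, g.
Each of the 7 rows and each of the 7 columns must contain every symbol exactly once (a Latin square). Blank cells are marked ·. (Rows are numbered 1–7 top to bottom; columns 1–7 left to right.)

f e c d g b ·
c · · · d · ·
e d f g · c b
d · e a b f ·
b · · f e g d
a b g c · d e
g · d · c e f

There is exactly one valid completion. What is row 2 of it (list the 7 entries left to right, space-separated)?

c f b e d a g

Row 2, column 6: row 2 has {c, d} and column 6 has {b, c, d, e, f, g}, leaving only a.
Row 2, column 3: row 2 has {a, c, d} and column 3 has {c, d, e, f, g}, leaving only b.
Row 2, column 4: row 2 has {a, b, c, d} and column 4 has {a, c, d, f, g}, leaving only e.
Row 2, column 7: row 2 has {a, b, c, d, e} and column 7 has {b, d, e, f}, leaving only g.
Row 2, column 2: row 2 has {a, b, c, d, e, g} and column 2 has {b, d, e}, leaving only f.
So row 2 reads: c f b e d a g.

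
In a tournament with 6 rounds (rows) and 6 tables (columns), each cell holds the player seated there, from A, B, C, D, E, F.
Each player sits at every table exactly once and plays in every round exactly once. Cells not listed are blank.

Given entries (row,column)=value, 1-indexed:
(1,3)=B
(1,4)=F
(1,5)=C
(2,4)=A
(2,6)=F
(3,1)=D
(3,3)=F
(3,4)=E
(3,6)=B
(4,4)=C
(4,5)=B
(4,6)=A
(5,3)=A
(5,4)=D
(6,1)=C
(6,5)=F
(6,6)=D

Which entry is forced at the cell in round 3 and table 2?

Round 1, table 6: round 1 has {B, C, F} and table 6 has {A, B, D, F}, leaving only E.
Round 1, table 1: round 1 has {B, C, E, F} and table 1 has {C, D}, leaving only A.
Round 1, table 2: round 1 has {A, B, C, E, F} and table 2 has {}, leaving only D.
Round 3, table 5: round 3 has {B, D, E, F} and table 5 has {B, C, F}, leaving only A.
Round 3 already has {A, B, D, E, F} and table 2 already has {D}, so round 3, table 2 must be C.

C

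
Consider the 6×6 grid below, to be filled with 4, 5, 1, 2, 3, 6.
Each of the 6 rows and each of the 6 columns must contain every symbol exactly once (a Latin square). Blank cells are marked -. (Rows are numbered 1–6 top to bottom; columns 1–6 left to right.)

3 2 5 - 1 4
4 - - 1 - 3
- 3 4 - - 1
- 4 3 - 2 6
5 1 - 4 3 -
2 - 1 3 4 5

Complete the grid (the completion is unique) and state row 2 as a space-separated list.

Row 1, column 4: row 1 has {4, 5, 1, 2, 3} and column 4 has {4, 1, 3}, leaving only 6.
Row 3, column 1: row 3 has {4, 1, 3} and column 1 has {4, 5, 2, 3}, leaving only 6.
Row 3, column 5: row 3 has {4, 1, 3, 6} and column 5 has {4, 1, 2, 3}, leaving only 5.
Row 2, column 5: row 2 has {4, 1, 3} and column 5 has {4, 5, 1, 2, 3}, leaving only 6.
Row 2, column 2: row 2 has {4, 1, 3, 6} and column 2 has {4, 1, 2, 3}, leaving only 5.
Row 2, column 3: row 2 has {4, 5, 1, 3, 6} and column 3 has {4, 5, 1, 3}, leaving only 2.
So row 2 reads: 4 5 2 1 6 3.

4 5 2 1 6 3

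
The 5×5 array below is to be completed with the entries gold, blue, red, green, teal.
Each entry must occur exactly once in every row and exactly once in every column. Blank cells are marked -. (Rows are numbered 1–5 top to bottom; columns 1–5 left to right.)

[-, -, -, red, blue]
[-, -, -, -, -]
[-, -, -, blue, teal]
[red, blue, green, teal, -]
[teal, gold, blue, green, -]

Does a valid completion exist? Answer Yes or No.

No row or column among the givens repeats a symbol, and propagating forced cells runs into no contradiction.
One valid completion exists (for instance, gold green teal red blue / blue teal red gold green / green red gold blue teal / red blue green teal gold / teal gold blue green red).

Yes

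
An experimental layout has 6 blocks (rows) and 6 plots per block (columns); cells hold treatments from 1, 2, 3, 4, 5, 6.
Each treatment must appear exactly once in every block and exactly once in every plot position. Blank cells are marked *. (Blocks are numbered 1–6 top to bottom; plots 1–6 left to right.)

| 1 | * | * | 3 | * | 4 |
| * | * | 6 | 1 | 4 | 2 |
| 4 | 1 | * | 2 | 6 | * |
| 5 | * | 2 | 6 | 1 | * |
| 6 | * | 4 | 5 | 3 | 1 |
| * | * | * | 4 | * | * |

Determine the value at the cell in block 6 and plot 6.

Block 1, plot 3: block 1 has {1, 3, 4} and plot 3 has {2, 4, 6}, leaving only 5.
Block 1, plot 5: block 1 has {1, 3, 4, 5} and plot 5 has {1, 3, 4, 6}, leaving only 2.
Block 1, plot 2: block 1 has {1, 2, 3, 4, 5} and plot 2 has {1}, leaving only 6.
Block 2, plot 1: block 2 has {1, 2, 4, 6} and plot 1 has {1, 4, 5, 6}, leaving only 3.
Block 2, plot 2: block 2 has {1, 2, 3, 4, 6} and plot 2 has {1, 6}, leaving only 5.
Block 3, plot 3: block 3 has {1, 2, 4, 6} and plot 3 has {2, 4, 5, 6}, leaving only 3.
Block 3, plot 6: block 3 has {1, 2, 3, 4, 6} and plot 6 has {1, 2, 4}, leaving only 5.
Block 4, plot 6: block 4 has {1, 2, 5, 6} and plot 6 has {1, 2, 4, 5}, leaving only 3.
Block 6 already has {4} and plot 6 already has {1, 2, 3, 4, 5}, so block 6, plot 6 must be 6.

6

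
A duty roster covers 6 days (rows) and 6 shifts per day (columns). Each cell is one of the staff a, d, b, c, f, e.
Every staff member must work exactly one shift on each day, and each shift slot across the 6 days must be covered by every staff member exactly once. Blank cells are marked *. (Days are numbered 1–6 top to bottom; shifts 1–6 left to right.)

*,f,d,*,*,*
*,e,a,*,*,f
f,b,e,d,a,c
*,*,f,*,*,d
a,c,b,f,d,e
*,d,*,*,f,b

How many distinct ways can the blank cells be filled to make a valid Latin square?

4

Day 1, shift 1: eliminating its day and shift leaves {b, c, e}.
Day 1, shift 4: eliminating its day and shift leaves {a, b, c, e}.
Day 1, shift 5: eliminating its day and shift leaves {b, c, e}.
Day 1, shift 6: eliminating its day and shift leaves {a}.
Day 2, shift 1: eliminating its day and shift leaves {d, b, c}.
Day 2, shift 4: eliminating its day and shift leaves {b, c}.
Day 2, shift 5: eliminating its day and shift leaves {b, c}.
Day 4, shift 1: eliminating its day and shift leaves {b, c, e}.
Day 4, shift 2: eliminating its day and shift leaves {a}.
Day 4, shift 4: eliminating its day and shift leaves {a, b, c, e}.
Day 4, shift 5: eliminating its day and shift leaves {b, c, e}.
Day 6, shift 1: eliminating its day and shift leaves {c, e}.
Day 6, shift 3: eliminating its day and shift leaves {c}.
Day 6, shift 4: eliminating its day and shift leaves {a, c, e}.
Enumerating the assignments across these blanks that avoid any day or shift repeat gives 4 completions.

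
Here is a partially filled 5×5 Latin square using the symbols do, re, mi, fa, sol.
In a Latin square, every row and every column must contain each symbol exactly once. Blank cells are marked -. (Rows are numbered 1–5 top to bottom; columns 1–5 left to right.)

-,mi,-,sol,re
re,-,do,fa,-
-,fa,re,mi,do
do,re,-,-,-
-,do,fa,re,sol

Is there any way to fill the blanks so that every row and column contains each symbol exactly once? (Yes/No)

No

Row 1, column 3: row 1 together with column 3 already contain {do, re, mi, fa, sol} — every symbol — so nothing can go there. The grid has no valid completion.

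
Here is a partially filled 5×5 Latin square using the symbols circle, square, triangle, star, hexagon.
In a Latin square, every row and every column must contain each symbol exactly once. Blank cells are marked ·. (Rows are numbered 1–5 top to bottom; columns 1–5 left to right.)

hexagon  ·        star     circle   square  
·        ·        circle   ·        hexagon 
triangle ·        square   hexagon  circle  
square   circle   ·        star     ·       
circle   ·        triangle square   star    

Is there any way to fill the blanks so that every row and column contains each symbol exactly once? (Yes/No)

Yes

No row or column among the givens repeats a symbol, and propagating forced cells runs into no contradiction.
One valid completion exists (for instance, hexagon triangle star circle square / star square circle triangle hexagon / triangle star square hexagon circle / square circle hexagon star triangle / circle hexagon triangle square star).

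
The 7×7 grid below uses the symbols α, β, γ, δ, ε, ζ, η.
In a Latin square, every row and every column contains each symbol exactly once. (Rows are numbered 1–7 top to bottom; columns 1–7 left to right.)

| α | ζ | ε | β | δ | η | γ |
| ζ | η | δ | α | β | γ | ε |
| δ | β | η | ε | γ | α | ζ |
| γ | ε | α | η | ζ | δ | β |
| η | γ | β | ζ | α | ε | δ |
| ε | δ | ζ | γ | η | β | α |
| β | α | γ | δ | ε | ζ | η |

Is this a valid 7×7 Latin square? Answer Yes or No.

Yes

Each row is a permutation of the 7 symbols, and so is each column.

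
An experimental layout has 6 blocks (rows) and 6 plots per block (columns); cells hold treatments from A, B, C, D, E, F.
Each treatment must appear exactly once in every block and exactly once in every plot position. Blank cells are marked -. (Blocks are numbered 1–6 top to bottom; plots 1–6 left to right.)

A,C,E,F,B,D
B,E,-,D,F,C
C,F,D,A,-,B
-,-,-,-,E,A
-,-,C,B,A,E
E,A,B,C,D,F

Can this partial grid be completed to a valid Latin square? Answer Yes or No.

No

Block 3, plot 5: block 3 together with plot 5 already contain {A, B, C, D, E, F} — every symbol — so nothing can go there. The grid has no valid completion.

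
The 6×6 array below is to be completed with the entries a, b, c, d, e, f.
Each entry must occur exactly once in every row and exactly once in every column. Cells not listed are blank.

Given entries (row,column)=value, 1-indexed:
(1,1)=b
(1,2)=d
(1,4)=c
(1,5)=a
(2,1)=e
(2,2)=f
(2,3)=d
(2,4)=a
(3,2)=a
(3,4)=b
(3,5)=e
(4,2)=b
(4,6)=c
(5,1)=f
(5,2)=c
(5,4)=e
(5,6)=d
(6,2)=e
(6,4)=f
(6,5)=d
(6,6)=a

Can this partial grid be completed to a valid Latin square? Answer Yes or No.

No row or column among the givens repeats a symbol, and propagating forced cells runs into no contradiction.
One valid completion exists (for instance, b d f c a e / e f d a c b / d a c b e f / a b e d f c / f c a e b d / c e b f d a).

Yes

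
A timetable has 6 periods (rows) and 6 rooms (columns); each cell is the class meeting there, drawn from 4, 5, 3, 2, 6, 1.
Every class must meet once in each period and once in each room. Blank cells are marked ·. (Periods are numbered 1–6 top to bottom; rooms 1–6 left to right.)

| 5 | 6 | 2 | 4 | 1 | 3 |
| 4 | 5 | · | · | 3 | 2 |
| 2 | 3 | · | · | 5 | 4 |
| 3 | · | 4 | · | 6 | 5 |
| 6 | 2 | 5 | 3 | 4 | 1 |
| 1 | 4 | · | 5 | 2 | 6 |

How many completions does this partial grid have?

2

Period 2, room 3: eliminating its period and room leaves {6, 1}.
Period 2, room 4: eliminating its period and room leaves {6, 1}.
Period 3, room 3: eliminating its period and room leaves {6, 1}.
Period 3, room 4: eliminating its period and room leaves {6, 1}.
Period 4, room 2: eliminating its period and room leaves {1}.
Period 4, room 4: eliminating its period and room leaves {2, 1}.
Period 6, room 3: eliminating its period and room leaves {3}.
Enumerating the assignments across these blanks that avoid any period or room repeat gives 2 completions.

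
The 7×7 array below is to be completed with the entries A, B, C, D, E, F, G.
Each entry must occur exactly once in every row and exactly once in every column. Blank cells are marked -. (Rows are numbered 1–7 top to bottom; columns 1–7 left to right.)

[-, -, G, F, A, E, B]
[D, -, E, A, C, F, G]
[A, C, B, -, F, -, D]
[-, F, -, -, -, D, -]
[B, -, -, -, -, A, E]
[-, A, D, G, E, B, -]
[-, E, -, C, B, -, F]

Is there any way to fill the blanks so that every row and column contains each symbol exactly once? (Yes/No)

No

Row 1, column 1: row 1 has {A, B, E, F, G} and column 1 has {A, B, D}, so it must be C.
Row 1, column 2: row 1 has {A, B, C, E, F, G} and column 2 has {A, C, E, F}, so it must be D.
Row 2, column 2: row 2 has {A, C, D, E, F, G} and column 2 has {A, C, D, E, F}, so it must be B.
Row 3, column 4: row 3 has {A, B, C, D, F} and column 4 has {A, C, F, G}, so it must be E.
Row 3, column 6: row 3 has {A, B, C, D, E, F} and column 6 has {A, B, D, E, F}, so it must be G.
Now row 7, column 6: row 7 together with column 6 already contain {A, B, C, D, E, F, G} — every symbol — so nothing can go there. The grid has no valid completion.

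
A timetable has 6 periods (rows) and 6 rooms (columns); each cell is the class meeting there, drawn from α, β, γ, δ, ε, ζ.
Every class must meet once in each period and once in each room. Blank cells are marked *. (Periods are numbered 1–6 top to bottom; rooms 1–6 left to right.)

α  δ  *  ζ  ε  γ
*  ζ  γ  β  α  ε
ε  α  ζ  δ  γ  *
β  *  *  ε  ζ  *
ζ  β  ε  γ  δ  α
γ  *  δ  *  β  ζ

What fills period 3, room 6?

Period 3 already has {α, γ, δ, ε, ζ} and room 6 already has {α, γ, ε, ζ}, so period 3, room 6 must be β.

β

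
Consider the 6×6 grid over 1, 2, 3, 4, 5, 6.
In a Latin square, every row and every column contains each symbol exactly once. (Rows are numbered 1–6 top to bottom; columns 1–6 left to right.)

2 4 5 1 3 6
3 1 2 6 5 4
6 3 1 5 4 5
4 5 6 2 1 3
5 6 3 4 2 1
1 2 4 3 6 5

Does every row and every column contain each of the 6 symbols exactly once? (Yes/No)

No

Column 6 contains 5 twice (at rows 3 and 6), so it is not a permutation.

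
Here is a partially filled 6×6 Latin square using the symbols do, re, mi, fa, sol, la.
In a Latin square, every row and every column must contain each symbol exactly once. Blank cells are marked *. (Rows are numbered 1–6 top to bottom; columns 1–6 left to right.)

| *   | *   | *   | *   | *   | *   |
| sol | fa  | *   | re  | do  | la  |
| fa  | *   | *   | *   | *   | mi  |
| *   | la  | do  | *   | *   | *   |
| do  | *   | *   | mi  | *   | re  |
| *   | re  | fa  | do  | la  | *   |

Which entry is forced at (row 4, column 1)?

Row 2, column 3: row 2 has {do, re, fa, sol, la} and column 3 has {do, fa}, leaving only mi.
Row 5, column 2: row 5 has {do, re, mi} and column 2 has {re, fa, la}, leaving only sol.
Row 3, column 2: row 3 has {mi, fa} and column 2 has {re, fa, sol, la}, leaving only do.
Row 1, column 2: row 1 has {} and column 2 has {do, re, fa, sol, la}, leaving only mi.
Row 5, column 3: row 5 has {do, re, mi, sol} and column 3 has {do, mi, fa}, leaving only la.
Row 5, column 5: row 5 has {do, re, mi, sol, la} and column 5 has {do, la}, leaving only fa.
Row 6, column 1: row 6 has {do, re, fa, la} and column 1 has {do, fa, sol}, leaving only mi.
Row 4 already has {do, la} and column 1 already has {do, mi, fa, sol}, so row 4, column 1 must be re.

re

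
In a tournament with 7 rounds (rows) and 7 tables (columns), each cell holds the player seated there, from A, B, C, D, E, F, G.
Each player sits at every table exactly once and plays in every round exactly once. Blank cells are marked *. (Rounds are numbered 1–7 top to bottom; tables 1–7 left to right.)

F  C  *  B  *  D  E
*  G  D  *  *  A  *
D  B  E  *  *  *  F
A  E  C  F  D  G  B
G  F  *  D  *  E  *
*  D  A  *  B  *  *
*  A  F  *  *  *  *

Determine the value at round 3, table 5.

Round 1, table 3: round 1 has {B, C, D, E, F} and table 3 has {A, C, D, E, F}, leaving only G.
Round 1, table 5: round 1 has {B, C, D, E, F, G} and table 5 has {B, D}, leaving only A.
Round 2, table 7: round 2 has {A, D, G} and table 7 has {B, E, F}, leaving only C.
Round 2, table 4: round 2 has {A, C, D, G} and table 4 has {B, D, F}, leaving only E.
Round 2, table 1: round 2 has {A, C, D, E, G} and table 1 has {A, D, F, G}, leaving only B.
Round 2, table 5: round 2 has {A, B, C, D, E, G} and table 5 has {A, B, D}, leaving only F.
Round 3, table 6: round 3 has {B, D, E, F} and table 6 has {A, D, E, G}, leaving only C.
Round 3 already has {B, C, D, E, F} and table 5 already has {A, B, D, F}, so round 3, table 5 must be G.

G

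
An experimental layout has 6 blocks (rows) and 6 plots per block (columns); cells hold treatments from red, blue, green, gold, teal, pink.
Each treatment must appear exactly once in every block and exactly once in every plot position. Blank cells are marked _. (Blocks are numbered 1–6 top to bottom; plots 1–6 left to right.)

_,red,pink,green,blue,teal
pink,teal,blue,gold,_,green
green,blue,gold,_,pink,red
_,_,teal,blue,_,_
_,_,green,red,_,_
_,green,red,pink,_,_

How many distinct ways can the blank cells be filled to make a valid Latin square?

3

Block 1, plot 1: eliminating its block and plot leaves {gold}.
Block 2, plot 5: eliminating its block and plot leaves {red}.
Block 3, plot 4: eliminating its block and plot leaves {teal}.
Block 4, plot 1: eliminating its block and plot leaves {red, gold}.
Block 4, plot 2: eliminating its block and plot leaves {gold, pink}.
Block 4, plot 5: eliminating its block and plot leaves {red, green, gold}.
Block 4, plot 6: eliminating its block and plot leaves {gold, pink}.
Block 5, plot 1: eliminating its block and plot leaves {blue, gold, teal}.
Block 5, plot 2: eliminating its block and plot leaves {gold, pink}.
Block 5, plot 5: eliminating its block and plot leaves {gold, teal}.
Block 5, plot 6: eliminating its block and plot leaves {blue, gold, pink}.
Block 6, plot 1: eliminating its block and plot leaves {blue, gold, teal}.
Block 6, plot 5: eliminating its block and plot leaves {gold, teal}.
Block 6, plot 6: eliminating its block and plot leaves {blue, gold}.
Enumerating the assignments across these blanks that avoid any block or plot repeat gives 3 completions.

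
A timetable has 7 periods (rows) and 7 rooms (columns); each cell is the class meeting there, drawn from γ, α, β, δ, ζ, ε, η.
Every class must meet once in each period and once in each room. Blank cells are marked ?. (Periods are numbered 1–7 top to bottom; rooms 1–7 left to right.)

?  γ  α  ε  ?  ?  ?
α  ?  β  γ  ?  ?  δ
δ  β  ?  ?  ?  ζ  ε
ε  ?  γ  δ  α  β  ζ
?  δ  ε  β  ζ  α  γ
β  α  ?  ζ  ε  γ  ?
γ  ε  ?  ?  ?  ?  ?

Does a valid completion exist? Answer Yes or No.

No period or room among the givens repeats a symbol, and propagating forced cells runs into no contradiction.
One valid completion exists (for instance, ζ γ α ε δ η β / α ζ β γ η ε δ / δ β η α γ ζ ε / ε η γ δ α β ζ / η δ ε β ζ α γ / β α δ ζ ε γ η / γ ε ζ η β δ α).

Yes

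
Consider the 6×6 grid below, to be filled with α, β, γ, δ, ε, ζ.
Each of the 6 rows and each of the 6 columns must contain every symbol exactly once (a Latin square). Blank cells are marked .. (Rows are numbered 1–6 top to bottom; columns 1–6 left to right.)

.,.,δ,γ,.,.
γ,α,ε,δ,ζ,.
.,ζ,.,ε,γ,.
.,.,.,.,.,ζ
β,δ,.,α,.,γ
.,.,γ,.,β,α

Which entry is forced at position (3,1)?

Row 2, column 6: row 2 has {α, γ, δ, ε, ζ} and column 6 has {α, γ, ζ}, leaving only β.
Row 1, column 6: row 1 has {γ, δ} and column 6 has {α, β, γ, ζ}, leaving only ε.
Row 1, column 2: row 1 has {γ, δ, ε} and column 2 has {α, δ, ζ}, leaving only β.
Row 1, column 5: row 1 has {β, γ, δ, ε} and column 5 has {β, γ, ζ}, leaving only α.
Row 1, column 1: row 1 has {α, β, γ, δ, ε} and column 1 has {β, γ}, leaving only ζ.
Row 3, column 6: row 3 has {γ, ε, ζ} and column 6 has {α, β, γ, ε, ζ}, leaving only δ.
Row 3 already has {γ, δ, ε, ζ} and column 1 already has {β, γ, ζ}, so row 3, column 1 must be α.

α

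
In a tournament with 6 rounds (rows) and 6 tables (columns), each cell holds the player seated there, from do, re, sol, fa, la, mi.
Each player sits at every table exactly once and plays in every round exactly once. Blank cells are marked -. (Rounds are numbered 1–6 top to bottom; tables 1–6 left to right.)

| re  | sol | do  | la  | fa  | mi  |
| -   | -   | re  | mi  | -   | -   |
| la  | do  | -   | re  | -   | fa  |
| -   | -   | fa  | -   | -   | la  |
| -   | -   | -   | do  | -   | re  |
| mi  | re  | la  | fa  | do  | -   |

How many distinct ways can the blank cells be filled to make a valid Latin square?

Round 2, table 1: eliminating its round and table leaves {do, sol, fa}.
Round 2, table 2: eliminating its round and table leaves {fa, la}.
Round 2, table 5: eliminating its round and table leaves {sol, la}.
Round 2, table 6: eliminating its round and table leaves {do, sol}.
Round 3, table 3: eliminating its round and table leaves {sol, mi}.
Round 3, table 5: eliminating its round and table leaves {sol, mi}.
Round 4, table 1: eliminating its round and table leaves {do, sol}.
Round 4, table 2: eliminating its round and table leaves {mi}.
Round 4, table 4: eliminating its round and table leaves {sol}.
Round 4, table 5: eliminating its round and table leaves {re, sol, mi}.
Round 5, table 1: eliminating its round and table leaves {sol, fa}.
Round 5, table 2: eliminating its round and table leaves {fa, la, mi}.
Round 5, table 3: eliminating its round and table leaves {sol, mi}.
Round 5, table 5: eliminating its round and table leaves {sol, la, mi}.
Round 6, table 6: eliminating its round and table leaves {sol}.
Enumerating the assignments across these blanks that avoid any round or table repeat gives 3 completions.

3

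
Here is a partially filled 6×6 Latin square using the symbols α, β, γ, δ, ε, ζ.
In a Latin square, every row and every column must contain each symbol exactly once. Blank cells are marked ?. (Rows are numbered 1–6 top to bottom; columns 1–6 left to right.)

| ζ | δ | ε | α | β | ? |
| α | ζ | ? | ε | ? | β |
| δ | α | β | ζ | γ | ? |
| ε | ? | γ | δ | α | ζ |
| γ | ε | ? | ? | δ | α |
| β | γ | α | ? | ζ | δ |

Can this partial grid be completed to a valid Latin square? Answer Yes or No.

No

Row 2, column 5: row 2 together with column 5 already contain {α, β, γ, δ, ε, ζ} — every symbol — so nothing can go there. The grid has no valid completion.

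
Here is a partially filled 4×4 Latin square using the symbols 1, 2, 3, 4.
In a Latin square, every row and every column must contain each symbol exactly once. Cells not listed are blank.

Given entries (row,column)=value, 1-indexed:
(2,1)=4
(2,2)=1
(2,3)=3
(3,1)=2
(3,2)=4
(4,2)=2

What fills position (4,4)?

Row 1, column 2: row 1 has {} and column 2 has {1, 2, 4}, leaving only 3.
Row 1, column 1: row 1 has {3} and column 1 has {2, 4}, leaving only 1.
Row 2, column 4: row 2 has {1, 3, 4} and column 4 has {}, leaving only 2.
Row 1, column 4: row 1 has {1, 3} and column 4 has {2}, leaving only 4.
Row 1, column 3: row 1 has {1, 3, 4} and column 3 has {3}, leaving only 2.
Row 3, column 3: row 3 has {2, 4} and column 3 has {2, 3}, leaving only 1.
Row 3, column 4: row 3 has {1, 2, 4} and column 4 has {2, 4}, leaving only 3.
Row 4 already has {2} and column 4 already has {2, 3, 4}, so row 4, column 4 must be 1.

1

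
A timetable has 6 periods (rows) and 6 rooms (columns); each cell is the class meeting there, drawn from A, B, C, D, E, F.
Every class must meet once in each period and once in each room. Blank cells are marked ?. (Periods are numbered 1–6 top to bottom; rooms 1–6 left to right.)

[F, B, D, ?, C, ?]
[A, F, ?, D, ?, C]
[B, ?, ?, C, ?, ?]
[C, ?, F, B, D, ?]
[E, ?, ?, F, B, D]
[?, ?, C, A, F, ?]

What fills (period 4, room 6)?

Period 1, room 4: period 1 has {B, C, D, F} and room 4 has {A, B, C, D, F}, leaving only E.
Period 1, room 6: period 1 has {B, C, D, E, F} and room 6 has {C, D}, leaving only A.
Period 4 already has {B, C, D, F} and room 6 already has {A, C, D}, so period 4, room 6 must be E.

E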